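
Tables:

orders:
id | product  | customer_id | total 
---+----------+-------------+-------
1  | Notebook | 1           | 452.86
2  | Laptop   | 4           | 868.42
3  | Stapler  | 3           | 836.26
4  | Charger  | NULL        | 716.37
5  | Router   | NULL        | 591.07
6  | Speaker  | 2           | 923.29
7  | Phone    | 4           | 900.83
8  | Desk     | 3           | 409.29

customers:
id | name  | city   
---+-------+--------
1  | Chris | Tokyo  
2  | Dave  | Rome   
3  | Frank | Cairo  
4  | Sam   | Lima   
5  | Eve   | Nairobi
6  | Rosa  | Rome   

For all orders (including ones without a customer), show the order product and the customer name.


LEFT JOIN keeps every row from orders (the left table); where customer_id has no match in customers, the customer columns become NULL. Walk through each order:
  - order 1 (Notebook): customer_id=1 -> matches Chris
  - order 2 (Laptop): customer_id=4 -> matches Sam
  - order 3 (Stapler): customer_id=3 -> matches Frank
  - order 4 (Charger): customer_id=NULL, no match -> kept with NULL
  - order 5 (Router): customer_id=NULL, no match -> kept with NULL
  - order 6 (Speaker): customer_id=2 -> matches Dave
  - order 7 (Phone): customer_id=4 -> matches Sam
  - order 8 (Desk): customer_id=3 -> matches Frank
All 8 rows appear; 2 have NULL customer.

SQL:
SELECT a.product, b.name AS customer
FROM orders a
LEFT JOIN customers b ON a.customer_id = b.id

Result:
product  | customer
---------+---------
Notebook | Chris   
Laptop   | Sam     
Stapler  | Frank   
Charger  | NULL    
Router   | NULL    
Speaker  | Dave    
Phone    | Sam     
Desk     | Frank   


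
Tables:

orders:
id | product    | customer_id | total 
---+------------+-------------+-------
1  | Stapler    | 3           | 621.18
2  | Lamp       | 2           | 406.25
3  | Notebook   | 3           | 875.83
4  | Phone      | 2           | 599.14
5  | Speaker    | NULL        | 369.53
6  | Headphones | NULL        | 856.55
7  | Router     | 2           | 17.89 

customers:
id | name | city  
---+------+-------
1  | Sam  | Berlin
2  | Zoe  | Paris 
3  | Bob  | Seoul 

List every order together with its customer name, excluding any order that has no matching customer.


INNER JOIN keeps only orders rows whose customer_id matches an id in customers. Walk through each order:
  - order 1 (Stapler): customer_id=3 -> matches Bob
  - order 2 (Lamp): customer_id=2 -> matches Zoe
  - order 3 (Notebook): customer_id=3 -> matches Bob
  - order 4 (Phone): customer_id=2 -> matches Zoe
  - order 5 (Speaker): customer_id=NULL, no match -> dropped
  - order 6 (Headphones): customer_id=NULL, no match -> dropped
  - order 7 (Router): customer_id=2 -> matches Zoe
So 2 of 7 rows are dropped.

SQL:
SELECT a.product, b.name AS customer
FROM orders a
INNER JOIN customers b ON a.customer_id = b.id

Result:
product  | customer
---------+---------
Stapler  | Bob     
Lamp     | Zoe     
Notebook | Bob     
Phone    | Zoe     
Router   | Zoe     


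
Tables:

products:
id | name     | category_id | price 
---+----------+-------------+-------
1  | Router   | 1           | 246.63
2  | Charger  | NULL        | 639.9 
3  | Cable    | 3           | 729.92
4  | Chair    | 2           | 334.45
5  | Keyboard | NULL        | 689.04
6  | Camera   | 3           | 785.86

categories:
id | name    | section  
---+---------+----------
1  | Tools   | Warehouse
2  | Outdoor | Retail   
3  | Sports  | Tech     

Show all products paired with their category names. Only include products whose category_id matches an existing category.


INNER JOIN keeps only products rows whose category_id matches an id in categories. Walk through each product:
  - product 1 (Router): category_id=1 -> matches Tools
  - product 2 (Charger): category_id=NULL, no match -> dropped
  - product 3 (Cable): category_id=3 -> matches Sports
  - product 4 (Chair): category_id=2 -> matches Outdoor
  - product 5 (Keyboard): category_id=NULL, no match -> dropped
  - product 6 (Camera): category_id=3 -> matches Sports
So 2 of 6 rows are dropped.

SQL:
SELECT a.name, b.name AS category
FROM products a
INNER JOIN categories b ON a.category_id = b.id

Result:
name   | category
-------+---------
Router | Tools   
Cable  | Sports  
Chair  | Outdoor 
Camera | Sports  


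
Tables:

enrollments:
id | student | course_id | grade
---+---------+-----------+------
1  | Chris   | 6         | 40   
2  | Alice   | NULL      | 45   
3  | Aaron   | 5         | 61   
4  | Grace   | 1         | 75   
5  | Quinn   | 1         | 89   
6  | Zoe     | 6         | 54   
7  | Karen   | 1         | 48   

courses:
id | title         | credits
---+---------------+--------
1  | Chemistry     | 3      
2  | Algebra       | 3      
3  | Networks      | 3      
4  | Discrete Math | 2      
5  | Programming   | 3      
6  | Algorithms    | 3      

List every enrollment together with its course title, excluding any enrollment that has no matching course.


INNER JOIN keeps only enrollments rows whose course_id matches an id in courses. Walk through each enrollment:
  - enrollment 1 (Chris): course_id=6 -> matches Algorithms
  - enrollment 2 (Alice): course_id=NULL, no match -> dropped
  - enrollment 3 (Aaron): course_id=5 -> matches Programming
  - enrollment 4 (Grace): course_id=1 -> matches Chemistry
  - enrollment 5 (Quinn): course_id=1 -> matches Chemistry
  - enrollment 6 (Zoe): course_id=6 -> matches Algorithms
  - enrollment 7 (Karen): course_id=1 -> matches Chemistry
So 1 of 7 rows is dropped.

SQL:
SELECT a.student, b.title AS course
FROM enrollments a
INNER JOIN courses b ON a.course_id = b.id

Result:
student | course     
--------+------------
Chris   | Algorithms 
Aaron   | Programming
Grace   | Chemistry  
Quinn   | Chemistry  
Zoe     | Algorithms 
Karen   | Chemistry  


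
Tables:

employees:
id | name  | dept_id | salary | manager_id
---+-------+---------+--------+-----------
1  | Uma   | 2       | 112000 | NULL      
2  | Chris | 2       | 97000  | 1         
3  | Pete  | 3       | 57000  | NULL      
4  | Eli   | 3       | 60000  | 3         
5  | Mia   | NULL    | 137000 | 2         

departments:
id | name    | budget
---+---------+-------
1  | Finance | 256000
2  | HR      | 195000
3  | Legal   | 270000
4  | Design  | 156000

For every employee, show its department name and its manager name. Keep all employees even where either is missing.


Two LEFT JOINs from the same base table employees: one to departments via dept_id, one to employees itself via manager_id. Both are LEFT so every employee is preserved.
Match against departments:
  - employee 1 (Uma): dept_id=2 -> matches HR
  - employee 2 (Chris): dept_id=2 -> matches HR
  - employee 3 (Pete): dept_id=3 -> matches Legal
  - employee 4 (Eli): dept_id=3 -> matches Legal
  - employee 5 (Mia): dept_id=NULL, no match -> kept with NULL
Match against employees (self):
  - employee 1 (Uma): manager_id=NULL -> NULL
  - employee 2 (Chris): manager_id=1 -> Uma
  - employee 3 (Pete): manager_id=NULL -> NULL
  - employee 4 (Eli): manager_id=3 -> Pete
  - employee 5 (Mia): manager_id=2 -> Chris

SQL:
SELECT a.name, b.name AS department, c.name AS manager
FROM employees a
LEFT JOIN departments b ON a.dept_id = b.id
LEFT JOIN employees c ON a.manager_id = c.id

Result:
name  | department | manager
------+------------+--------
Uma   | HR         | NULL   
Chris | HR         | Uma    
Pete  | Legal      | NULL   
Eli   | Legal      | Pete   
Mia   | NULL       | Chris  


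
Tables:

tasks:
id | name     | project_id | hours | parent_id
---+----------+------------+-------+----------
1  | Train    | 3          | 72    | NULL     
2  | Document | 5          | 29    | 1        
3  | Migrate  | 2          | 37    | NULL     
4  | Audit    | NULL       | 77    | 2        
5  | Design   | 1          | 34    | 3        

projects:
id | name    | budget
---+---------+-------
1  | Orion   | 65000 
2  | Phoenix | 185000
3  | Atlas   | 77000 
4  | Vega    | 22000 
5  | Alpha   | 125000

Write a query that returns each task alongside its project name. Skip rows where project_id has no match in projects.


INNER JOIN keeps only tasks rows whose project_id matches an id in projects. Walk through each task:
  - task 1 (Train): project_id=3 -> matches Atlas
  - task 2 (Document): project_id=5 -> matches Alpha
  - task 3 (Migrate): project_id=2 -> matches Phoenix
  - task 4 (Audit): project_id=NULL, no match -> dropped
  - task 5 (Design): project_id=1 -> matches Orion
So 1 of 5 rows is dropped.

SQL:
SELECT a.name, b.name AS project
FROM tasks a
INNER JOIN projects b ON a.project_id = b.id

Result:
name     | project
---------+--------
Train    | Atlas  
Document | Alpha  
Migrate  | Phoenix
Design   | Orion  


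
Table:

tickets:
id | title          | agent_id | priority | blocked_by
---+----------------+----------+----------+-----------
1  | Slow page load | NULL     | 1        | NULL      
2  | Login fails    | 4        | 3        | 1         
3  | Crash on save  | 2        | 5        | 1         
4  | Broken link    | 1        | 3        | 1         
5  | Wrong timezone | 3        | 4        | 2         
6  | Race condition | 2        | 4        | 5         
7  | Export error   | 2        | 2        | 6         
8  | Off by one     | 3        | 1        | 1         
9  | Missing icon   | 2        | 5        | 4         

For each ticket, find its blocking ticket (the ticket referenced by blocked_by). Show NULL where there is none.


This is a self-join: tickets is joined to a second copy of itself, matching each row's blocked_by to another row's id. Use LEFT JOIN so rows with blocked_by=NULL are kept.
  - ticket 1 (Slow page load): blocked_by=NULL -> NULL
  - ticket 2 (Login fails): blocked_by=1 -> Slow page load
  - ticket 3 (Crash on save): blocked_by=1 -> Slow page load
  - ticket 4 (Broken link): blocked_by=1 -> Slow page load
  - ticket 5 (Wrong timezone): blocked_by=2 -> Login fails
  - ticket 6 (Race condition): blocked_by=5 -> Wrong timezone
  - ticket 7 (Export error): blocked_by=6 -> Race condition
  - ticket 8 (Off by one): blocked_by=1 -> Slow page load
  - ticket 9 (Missing icon): blocked_by=4 -> Broken link

SQL:
SELECT a.title AS item, b.title AS blocked_by
FROM tickets a
LEFT JOIN tickets b ON a.blocked_by = b.id

Result:
item           | blocked_by    
---------------+---------------
Slow page load | NULL          
Login fails    | Slow page load
Crash on save  | Slow page load
Broken link    | Slow page load
Wrong timezone | Login fails   
Race condition | Wrong timezone
Export error   | Race condition
Off by one     | Slow page load
Missing icon   | Broken link   


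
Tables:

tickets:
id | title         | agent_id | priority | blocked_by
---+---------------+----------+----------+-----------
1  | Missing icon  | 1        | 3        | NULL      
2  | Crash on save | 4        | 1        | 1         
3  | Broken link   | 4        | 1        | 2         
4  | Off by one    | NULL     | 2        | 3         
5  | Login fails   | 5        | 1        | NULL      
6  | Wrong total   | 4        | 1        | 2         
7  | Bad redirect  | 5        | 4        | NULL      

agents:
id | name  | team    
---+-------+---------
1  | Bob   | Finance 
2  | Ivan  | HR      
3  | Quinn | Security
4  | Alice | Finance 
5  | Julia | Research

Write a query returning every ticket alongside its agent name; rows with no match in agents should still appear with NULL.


LEFT JOIN keeps every row from tickets (the left table); where agent_id has no match in agents, the agent columns become NULL. Walk through each ticket:
  - ticket 1 (Missing icon): agent_id=1 -> matches Bob
  - ticket 2 (Crash on save): agent_id=4 -> matches Alice
  - ticket 3 (Broken link): agent_id=4 -> matches Alice
  - ticket 4 (Off by one): agent_id=NULL, no match -> kept with NULL
  - ticket 5 (Login fails): agent_id=5 -> matches Julia
  - ticket 6 (Wrong total): agent_id=4 -> matches Alice
  - ticket 7 (Bad redirect): agent_id=5 -> matches Julia
All 7 rows appear; 1 has NULL agent.

SQL:
SELECT a.title, b.name AS agent
FROM tickets a
LEFT JOIN agents b ON a.agent_id = b.id

Result:
title         | agent
--------------+------
Missing icon  | Bob  
Crash on save | Alice
Broken link   | Alice
Off by one    | NULL 
Login fails   | Julia
Wrong total   | Alice
Bad redirect  | Julia


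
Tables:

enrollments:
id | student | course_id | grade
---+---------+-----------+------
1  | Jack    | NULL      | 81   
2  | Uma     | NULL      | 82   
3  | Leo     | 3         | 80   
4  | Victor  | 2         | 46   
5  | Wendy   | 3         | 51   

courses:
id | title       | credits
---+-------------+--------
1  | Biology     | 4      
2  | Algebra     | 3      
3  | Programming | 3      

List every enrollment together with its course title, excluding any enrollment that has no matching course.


INNER JOIN keeps only enrollments rows whose course_id matches an id in courses. Walk through each enrollment:
  - enrollment 1 (Jack): course_id=NULL, no match -> dropped
  - enrollment 2 (Uma): course_id=NULL, no match -> dropped
  - enrollment 3 (Leo): course_id=3 -> matches Programming
  - enrollment 4 (Victor): course_id=2 -> matches Algebra
  - enrollment 5 (Wendy): course_id=3 -> matches Programming
So 2 of 5 rows are dropped.

SQL:
SELECT a.student, b.title AS course
FROM enrollments a
INNER JOIN courses b ON a.course_id = b.id

Result:
student | course     
--------+------------
Leo     | Programming
Victor  | Algebra    
Wendy   | Programming


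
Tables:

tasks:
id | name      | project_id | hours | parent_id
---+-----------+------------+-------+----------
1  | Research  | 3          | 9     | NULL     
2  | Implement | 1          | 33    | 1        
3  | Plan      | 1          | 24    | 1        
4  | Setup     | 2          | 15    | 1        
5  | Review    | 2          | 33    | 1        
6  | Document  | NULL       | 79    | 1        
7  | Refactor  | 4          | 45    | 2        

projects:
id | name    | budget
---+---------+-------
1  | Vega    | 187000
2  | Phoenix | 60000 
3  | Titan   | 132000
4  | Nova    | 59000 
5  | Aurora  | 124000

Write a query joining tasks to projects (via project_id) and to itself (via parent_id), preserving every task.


Two LEFT JOINs from the same base table tasks: one to projects via project_id, one to tasks itself via parent_id. Both are LEFT so every task is preserved.
Match against projects:
  - task 1 (Research): project_id=3 -> matches Titan
  - task 2 (Implement): project_id=1 -> matches Vega
  - task 3 (Plan): project_id=1 -> matches Vega
  - task 4 (Setup): project_id=2 -> matches Phoenix
  - task 5 (Review): project_id=2 -> matches Phoenix
  - task 6 (Document): project_id=NULL, no match -> kept with NULL
  - task 7 (Refactor): project_id=4 -> matches Nova
Match against tasks (self):
  - task 1 (Research): parent_id=NULL -> NULL
  - task 2 (Implement): parent_id=1 -> Research
  - task 3 (Plan): parent_id=1 -> Research
  - task 4 (Setup): parent_id=1 -> Research
  - task 5 (Review): parent_id=1 -> Research
  - task 6 (Document): parent_id=1 -> Research
  - task 7 (Refactor): parent_id=2 -> Implement

SQL:
SELECT a.name, b.name AS project, c.name AS parent
FROM tasks a
LEFT JOIN projects b ON a.project_id = b.id
LEFT JOIN tasks c ON a.parent_id = c.id

Result:
name      | project | parent   
----------+---------+----------
Research  | Titan   | NULL     
Implement | Vega    | Research 
Plan      | Vega    | Research 
Setup     | Phoenix | Research 
Review    | Phoenix | Research 
Document  | NULL    | Research 
Refactor  | Nova    | Implement


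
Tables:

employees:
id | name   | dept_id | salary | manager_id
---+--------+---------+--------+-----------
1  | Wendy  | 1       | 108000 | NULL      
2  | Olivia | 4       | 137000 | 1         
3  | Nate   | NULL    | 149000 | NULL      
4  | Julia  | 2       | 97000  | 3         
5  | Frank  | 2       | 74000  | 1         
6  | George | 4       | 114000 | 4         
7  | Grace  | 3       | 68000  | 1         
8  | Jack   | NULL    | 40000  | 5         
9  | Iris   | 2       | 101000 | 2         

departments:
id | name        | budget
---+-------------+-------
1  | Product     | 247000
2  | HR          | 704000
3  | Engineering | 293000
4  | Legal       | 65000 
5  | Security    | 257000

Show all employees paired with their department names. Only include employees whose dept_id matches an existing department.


INNER JOIN keeps only employees rows whose dept_id matches an id in departments. Walk through each employee:
  - employee 1 (Wendy): dept_id=1 -> matches Product
  - employee 2 (Olivia): dept_id=4 -> matches Legal
  - employee 3 (Nate): dept_id=NULL, no match -> dropped
  - employee 4 (Julia): dept_id=2 -> matches HR
  - employee 5 (Frank): dept_id=2 -> matches HR
  - employee 6 (George): dept_id=4 -> matches Legal
  - employee 7 (Grace): dept_id=3 -> matches Engineering
  - employee 8 (Jack): dept_id=NULL, no match -> dropped
  - employee 9 (Iris): dept_id=2 -> matches HR
So 2 of 9 rows are dropped.

SQL:
SELECT a.name, b.name AS department
FROM employees a
INNER JOIN departments b ON a.dept_id = b.id

Result:
name   | department 
-------+------------
Wendy  | Product    
Olivia | Legal      
Julia  | HR         
Frank  | HR         
George | Legal      
Grace  | Engineering
Iris   | HR         


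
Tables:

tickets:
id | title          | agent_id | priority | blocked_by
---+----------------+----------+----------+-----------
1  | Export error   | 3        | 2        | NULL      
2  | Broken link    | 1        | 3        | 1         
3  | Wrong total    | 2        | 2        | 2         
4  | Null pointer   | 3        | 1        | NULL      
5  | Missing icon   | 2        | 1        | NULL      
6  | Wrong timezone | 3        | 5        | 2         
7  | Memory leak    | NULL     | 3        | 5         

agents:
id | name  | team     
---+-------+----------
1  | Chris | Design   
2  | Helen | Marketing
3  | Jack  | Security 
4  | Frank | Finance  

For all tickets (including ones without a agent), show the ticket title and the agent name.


LEFT JOIN keeps every row from tickets (the left table); where agent_id has no match in agents, the agent columns become NULL. Walk through each ticket:
  - ticket 1 (Export error): agent_id=3 -> matches Jack
  - ticket 2 (Broken link): agent_id=1 -> matches Chris
  - ticket 3 (Wrong total): agent_id=2 -> matches Helen
  - ticket 4 (Null pointer): agent_id=3 -> matches Jack
  - ticket 5 (Missing icon): agent_id=2 -> matches Helen
  - ticket 6 (Wrong timezone): agent_id=3 -> matches Jack
  - ticket 7 (Memory leak): agent_id=NULL, no match -> kept with NULL
All 7 rows appear; 1 has NULL agent.

SQL:
SELECT a.title, b.name AS agent
FROM tickets a
LEFT JOIN agents b ON a.agent_id = b.id

Result:
title          | agent
---------------+------
Export error   | Jack 
Broken link    | Chris
Wrong total    | Helen
Null pointer   | Jack 
Missing icon   | Helen
Wrong timezone | Jack 
Memory leak    | NULL 


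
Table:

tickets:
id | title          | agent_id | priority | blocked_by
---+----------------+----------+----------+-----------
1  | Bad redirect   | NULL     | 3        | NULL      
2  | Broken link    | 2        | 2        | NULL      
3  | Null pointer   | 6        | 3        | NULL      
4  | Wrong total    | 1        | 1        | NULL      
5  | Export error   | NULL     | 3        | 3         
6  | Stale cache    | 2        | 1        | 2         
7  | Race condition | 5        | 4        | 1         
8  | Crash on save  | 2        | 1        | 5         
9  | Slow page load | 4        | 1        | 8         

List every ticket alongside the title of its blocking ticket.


This is a self-join: tickets is joined to a second copy of itself, matching each row's blocked_by to another row's id. Use LEFT JOIN so rows with blocked_by=NULL are kept.
  - ticket 1 (Bad redirect): blocked_by=NULL -> NULL
  - ticket 2 (Broken link): blocked_by=NULL -> NULL
  - ticket 3 (Null pointer): blocked_by=NULL -> NULL
  - ticket 4 (Wrong total): blocked_by=NULL -> NULL
  - ticket 5 (Export error): blocked_by=3 -> Null pointer
  - ticket 6 (Stale cache): blocked_by=2 -> Broken link
  - ticket 7 (Race condition): blocked_by=1 -> Bad redirect
  - ticket 8 (Crash on save): blocked_by=5 -> Export error
  - ticket 9 (Slow page load): blocked_by=8 -> Crash on save

SQL:
SELECT a.title AS item, b.title AS blocked_by
FROM tickets a
LEFT JOIN tickets b ON a.blocked_by = b.id

Result:
item           | blocked_by   
---------------+--------------
Bad redirect   | NULL         
Broken link    | NULL         
Null pointer   | NULL         
Wrong total    | NULL         
Export error   | Null pointer 
Stale cache    | Broken link  
Race condition | Bad redirect 
Crash on save  | Export error 
Slow page load | Crash on save


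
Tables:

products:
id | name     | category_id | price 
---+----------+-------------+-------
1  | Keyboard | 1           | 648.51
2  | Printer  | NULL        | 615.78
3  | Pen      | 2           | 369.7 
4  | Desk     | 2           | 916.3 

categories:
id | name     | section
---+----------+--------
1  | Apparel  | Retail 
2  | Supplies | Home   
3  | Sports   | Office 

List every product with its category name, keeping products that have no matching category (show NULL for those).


LEFT JOIN keeps every row from products (the left table); where category_id has no match in categories, the category columns become NULL. Walk through each product:
  - product 1 (Keyboard): category_id=1 -> matches Apparel
  - product 2 (Printer): category_id=NULL, no match -> kept with NULL
  - product 3 (Pen): category_id=2 -> matches Supplies
  - product 4 (Desk): category_id=2 -> matches Supplies
All 4 rows appear; 1 has NULL category.

SQL:
SELECT a.name, b.name AS category
FROM products a
LEFT JOIN categories b ON a.category_id = b.id

Result:
name     | category
---------+---------
Keyboard | Apparel 
Printer  | NULL    
Pen      | Supplies
Desk     | Supplies


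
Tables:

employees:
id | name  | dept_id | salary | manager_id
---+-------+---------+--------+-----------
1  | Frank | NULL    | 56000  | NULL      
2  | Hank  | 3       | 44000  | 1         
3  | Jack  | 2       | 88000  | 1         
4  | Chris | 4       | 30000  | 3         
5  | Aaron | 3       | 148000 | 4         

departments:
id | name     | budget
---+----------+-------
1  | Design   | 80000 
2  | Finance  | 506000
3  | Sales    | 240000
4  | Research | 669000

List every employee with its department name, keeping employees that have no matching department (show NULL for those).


LEFT JOIN keeps every row from employees (the left table); where dept_id has no match in departments, the department columns become NULL. Walk through each employee:
  - employee 1 (Frank): dept_id=NULL, no match -> kept with NULL
  - employee 2 (Hank): dept_id=3 -> matches Sales
  - employee 3 (Jack): dept_id=2 -> matches Finance
  - employee 4 (Chris): dept_id=4 -> matches Research
  - employee 5 (Aaron): dept_id=3 -> matches Sales
All 5 rows appear; 1 has NULL department.

SQL:
SELECT a.name, b.name AS department
FROM employees a
LEFT JOIN departments b ON a.dept_id = b.id

Result:
name  | department
------+-----------
Frank | NULL      
Hank  | Sales     
Jack  | Finance   
Chris | Research  
Aaron | Sales     


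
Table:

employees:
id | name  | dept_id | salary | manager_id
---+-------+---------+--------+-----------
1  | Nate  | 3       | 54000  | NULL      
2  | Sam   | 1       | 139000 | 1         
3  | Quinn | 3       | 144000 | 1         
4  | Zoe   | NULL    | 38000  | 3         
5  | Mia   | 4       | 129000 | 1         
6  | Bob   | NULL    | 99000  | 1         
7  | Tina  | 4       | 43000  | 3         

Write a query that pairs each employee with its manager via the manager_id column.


This is a self-join: employees is joined to a second copy of itself, matching each row's manager_id to another row's id. Use LEFT JOIN so rows with manager_id=NULL are kept.
  - employee 1 (Nate): manager_id=NULL -> NULL
  - employee 2 (Sam): manager_id=1 -> Nate
  - employee 3 (Quinn): manager_id=1 -> Nate
  - employee 4 (Zoe): manager_id=3 -> Quinn
  - employee 5 (Mia): manager_id=1 -> Nate
  - employee 6 (Bob): manager_id=1 -> Nate
  - employee 7 (Tina): manager_id=3 -> Quinn

SQL:
SELECT a.name AS item, b.name AS manager
FROM employees a
LEFT JOIN employees b ON a.manager_id = b.id

Result:
item  | manager
------+--------
Nate  | NULL   
Sam   | Nate   
Quinn | Nate   
Zoe   | Quinn  
Mia   | Nate   
Bob   | Nate   
Tina  | Quinn  


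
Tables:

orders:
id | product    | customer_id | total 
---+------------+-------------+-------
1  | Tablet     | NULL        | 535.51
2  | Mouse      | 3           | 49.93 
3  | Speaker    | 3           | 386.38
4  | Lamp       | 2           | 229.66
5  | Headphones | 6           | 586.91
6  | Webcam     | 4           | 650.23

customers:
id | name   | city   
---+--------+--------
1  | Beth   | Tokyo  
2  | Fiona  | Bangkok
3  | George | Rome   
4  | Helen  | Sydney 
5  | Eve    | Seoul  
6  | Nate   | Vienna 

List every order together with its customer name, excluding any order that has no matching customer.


INNER JOIN keeps only orders rows whose customer_id matches an id in customers. Walk through each order:
  - order 1 (Tablet): customer_id=NULL, no match -> dropped
  - order 2 (Mouse): customer_id=3 -> matches George
  - order 3 (Speaker): customer_id=3 -> matches George
  - order 4 (Lamp): customer_id=2 -> matches Fiona
  - order 5 (Headphones): customer_id=6 -> matches Nate
  - order 6 (Webcam): customer_id=4 -> matches Helen
So 1 of 6 rows is dropped.

SQL:
SELECT a.product, b.name AS customer
FROM orders a
INNER JOIN customers b ON a.customer_id = b.id

Result:
product    | customer
-----------+---------
Mouse      | George  
Speaker    | George  
Lamp       | Fiona   
Headphones | Nate    
Webcam     | Helen   


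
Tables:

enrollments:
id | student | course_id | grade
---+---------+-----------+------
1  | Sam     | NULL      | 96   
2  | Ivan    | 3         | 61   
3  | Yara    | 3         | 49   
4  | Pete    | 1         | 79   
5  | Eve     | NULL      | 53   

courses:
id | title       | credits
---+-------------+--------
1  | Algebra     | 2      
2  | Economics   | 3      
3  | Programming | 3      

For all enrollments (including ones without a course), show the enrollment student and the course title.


LEFT JOIN keeps every row from enrollments (the left table); where course_id has no match in courses, the course columns become NULL. Walk through each enrollment:
  - enrollment 1 (Sam): course_id=NULL, no match -> kept with NULL
  - enrollment 2 (Ivan): course_id=3 -> matches Programming
  - enrollment 3 (Yara): course_id=3 -> matches Programming
  - enrollment 4 (Pete): course_id=1 -> matches Algebra
  - enrollment 5 (Eve): course_id=NULL, no match -> kept with NULL
All 5 rows appear; 2 have NULL course.

SQL:
SELECT a.student, b.title AS course
FROM enrollments a
LEFT JOIN courses b ON a.course_id = b.id

Result:
student | course     
--------+------------
Sam     | NULL       
Ivan    | Programming
Yara    | Programming
Pete    | Algebra    
Eve     | NULL       


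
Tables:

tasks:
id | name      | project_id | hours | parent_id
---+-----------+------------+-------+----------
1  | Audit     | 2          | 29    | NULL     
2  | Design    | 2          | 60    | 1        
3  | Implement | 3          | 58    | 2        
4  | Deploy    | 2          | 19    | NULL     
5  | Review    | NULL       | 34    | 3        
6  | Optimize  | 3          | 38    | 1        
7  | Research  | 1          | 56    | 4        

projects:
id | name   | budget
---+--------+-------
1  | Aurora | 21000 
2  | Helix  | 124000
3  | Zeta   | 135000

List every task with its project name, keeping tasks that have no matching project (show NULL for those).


LEFT JOIN keeps every row from tasks (the left table); where project_id has no match in projects, the project columns become NULL. Walk through each task:
  - task 1 (Audit): project_id=2 -> matches Helix
  - task 2 (Design): project_id=2 -> matches Helix
  - task 3 (Implement): project_id=3 -> matches Zeta
  - task 4 (Deploy): project_id=2 -> matches Helix
  - task 5 (Review): project_id=NULL, no match -> kept with NULL
  - task 6 (Optimize): project_id=3 -> matches Zeta
  - task 7 (Research): project_id=1 -> matches Aurora
All 7 rows appear; 1 has NULL project.

SQL:
SELECT a.name, b.name AS project
FROM tasks a
LEFT JOIN projects b ON a.project_id = b.id

Result:
name      | project
----------+--------
Audit     | Helix  
Design    | Helix  
Implement | Zeta   
Deploy    | Helix  
Review    | NULL   
Optimize  | Zeta   
Research  | Aurora 


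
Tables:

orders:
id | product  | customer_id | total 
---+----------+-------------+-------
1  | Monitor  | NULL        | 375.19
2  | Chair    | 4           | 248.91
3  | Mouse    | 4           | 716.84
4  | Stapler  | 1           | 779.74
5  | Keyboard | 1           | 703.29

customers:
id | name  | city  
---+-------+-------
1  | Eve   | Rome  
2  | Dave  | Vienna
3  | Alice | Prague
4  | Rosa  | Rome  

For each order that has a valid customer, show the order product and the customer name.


INNER JOIN keeps only orders rows whose customer_id matches an id in customers. Walk through each order:
  - order 1 (Monitor): customer_id=NULL, no match -> dropped
  - order 2 (Chair): customer_id=4 -> matches Rosa
  - order 3 (Mouse): customer_id=4 -> matches Rosa
  - order 4 (Stapler): customer_id=1 -> matches Eve
  - order 5 (Keyboard): customer_id=1 -> matches Eve
So 1 of 5 rows is dropped.

SQL:
SELECT a.product, b.name AS customer
FROM orders a
INNER JOIN customers b ON a.customer_id = b.id

Result:
product  | customer
---------+---------
Chair    | Rosa    
Mouse    | Rosa    
Stapler  | Eve     
Keyboard | Eve     


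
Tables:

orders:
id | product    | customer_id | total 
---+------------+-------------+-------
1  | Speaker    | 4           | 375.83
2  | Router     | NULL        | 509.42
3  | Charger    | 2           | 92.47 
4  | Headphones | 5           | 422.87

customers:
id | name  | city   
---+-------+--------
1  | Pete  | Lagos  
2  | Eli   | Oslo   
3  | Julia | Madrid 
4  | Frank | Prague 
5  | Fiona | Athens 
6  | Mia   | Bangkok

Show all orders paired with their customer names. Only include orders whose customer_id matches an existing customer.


INNER JOIN keeps only orders rows whose customer_id matches an id in customers. Walk through each order:
  - order 1 (Speaker): customer_id=4 -> matches Frank
  - order 2 (Router): customer_id=NULL, no match -> dropped
  - order 3 (Charger): customer_id=2 -> matches Eli
  - order 4 (Headphones): customer_id=5 -> matches Fiona
So 1 of 4 rows is dropped.

SQL:
SELECT a.product, b.name AS customer
FROM orders a
INNER JOIN customers b ON a.customer_id = b.id

Result:
product    | customer
-----------+---------
Speaker    | Frank   
Charger    | Eli     
Headphones | Fiona   


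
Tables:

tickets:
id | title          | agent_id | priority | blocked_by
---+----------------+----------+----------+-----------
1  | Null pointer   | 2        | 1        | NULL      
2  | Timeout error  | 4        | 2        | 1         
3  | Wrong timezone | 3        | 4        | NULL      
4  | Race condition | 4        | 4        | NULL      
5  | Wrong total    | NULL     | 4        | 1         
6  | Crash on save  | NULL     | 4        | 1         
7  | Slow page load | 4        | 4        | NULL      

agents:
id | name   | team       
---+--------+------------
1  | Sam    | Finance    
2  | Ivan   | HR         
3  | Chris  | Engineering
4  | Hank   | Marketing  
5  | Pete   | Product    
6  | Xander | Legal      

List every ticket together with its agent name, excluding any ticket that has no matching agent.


INNER JOIN keeps only tickets rows whose agent_id matches an id in agents. Walk through each ticket:
  - ticket 1 (Null pointer): agent_id=2 -> matches Ivan
  - ticket 2 (Timeout error): agent_id=4 -> matches Hank
  - ticket 3 (Wrong timezone): agent_id=3 -> matches Chris
  - ticket 4 (Race condition): agent_id=4 -> matches Hank
  - ticket 5 (Wrong total): agent_id=NULL, no match -> dropped
  - ticket 6 (Crash on save): agent_id=NULL, no match -> dropped
  - ticket 7 (Slow page load): agent_id=4 -> matches Hank
So 2 of 7 rows are dropped.

SQL:
SELECT a.title, b.name AS agent
FROM tickets a
INNER JOIN agents b ON a.agent_id = b.id

Result:
title          | agent
---------------+------
Null pointer   | Ivan 
Timeout error  | Hank 
Wrong timezone | Chris
Race condition | Hank 
Slow page load | Hank 


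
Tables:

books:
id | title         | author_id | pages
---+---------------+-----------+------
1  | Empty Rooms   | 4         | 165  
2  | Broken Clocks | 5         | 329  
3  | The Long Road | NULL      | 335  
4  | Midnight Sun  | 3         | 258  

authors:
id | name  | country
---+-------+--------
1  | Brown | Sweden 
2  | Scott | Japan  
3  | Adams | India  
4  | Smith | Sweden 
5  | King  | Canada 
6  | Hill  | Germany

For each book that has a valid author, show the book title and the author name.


INNER JOIN keeps only books rows whose author_id matches an id in authors. Walk through each book:
  - book 1 (Empty Rooms): author_id=4 -> matches Smith
  - book 2 (Broken Clocks): author_id=5 -> matches King
  - book 3 (The Long Road): author_id=NULL, no match -> dropped
  - book 4 (Midnight Sun): author_id=3 -> matches Adams
So 1 of 4 rows is dropped.

SQL:
SELECT a.title, b.name AS author
FROM books a
INNER JOIN authors b ON a.author_id = b.id

Result:
title         | author
--------------+-------
Empty Rooms   | Smith 
Broken Clocks | King  
Midnight Sun  | Adams 


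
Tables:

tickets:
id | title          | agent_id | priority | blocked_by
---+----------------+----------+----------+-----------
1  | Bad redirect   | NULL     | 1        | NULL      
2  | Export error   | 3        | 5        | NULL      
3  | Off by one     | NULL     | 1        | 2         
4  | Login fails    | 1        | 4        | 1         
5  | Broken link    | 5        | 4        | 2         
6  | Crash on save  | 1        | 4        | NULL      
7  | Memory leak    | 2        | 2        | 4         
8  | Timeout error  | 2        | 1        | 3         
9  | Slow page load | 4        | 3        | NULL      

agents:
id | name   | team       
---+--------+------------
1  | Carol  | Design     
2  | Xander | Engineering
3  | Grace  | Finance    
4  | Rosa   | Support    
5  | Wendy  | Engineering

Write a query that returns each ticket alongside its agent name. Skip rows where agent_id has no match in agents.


INNER JOIN keeps only tickets rows whose agent_id matches an id in agents. Walk through each ticket:
  - ticket 1 (Bad redirect): agent_id=NULL, no match -> dropped
  - ticket 2 (Export error): agent_id=3 -> matches Grace
  - ticket 3 (Off by one): agent_id=NULL, no match -> dropped
  - ticket 4 (Login fails): agent_id=1 -> matches Carol
  - ticket 5 (Broken link): agent_id=5 -> matches Wendy
  - ticket 6 (Crash on save): agent_id=1 -> matches Carol
  - ticket 7 (Memory leak): agent_id=2 -> matches Xander
  - ticket 8 (Timeout error): agent_id=2 -> matches Xander
  - ticket 9 (Slow page load): agent_id=4 -> matches Rosa
So 2 of 9 rows are dropped.

SQL:
SELECT a.title, b.name AS agent
FROM tickets a
INNER JOIN agents b ON a.agent_id = b.id

Result:
title          | agent 
---------------+-------
Export error   | Grace 
Login fails    | Carol 
Broken link    | Wendy 
Crash on save  | Carol 
Memory leak    | Xander
Timeout error  | Xander
Slow page load | Rosa  


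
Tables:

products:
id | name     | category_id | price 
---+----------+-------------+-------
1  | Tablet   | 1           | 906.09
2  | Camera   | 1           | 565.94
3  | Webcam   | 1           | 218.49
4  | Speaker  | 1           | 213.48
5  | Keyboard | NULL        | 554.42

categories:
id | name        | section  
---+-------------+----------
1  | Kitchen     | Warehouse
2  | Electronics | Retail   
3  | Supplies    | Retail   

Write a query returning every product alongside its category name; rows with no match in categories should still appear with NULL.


LEFT JOIN keeps every row from products (the left table); where category_id has no match in categories, the category columns become NULL. Walk through each product:
  - product 1 (Tablet): category_id=1 -> matches Kitchen
  - product 2 (Camera): category_id=1 -> matches Kitchen
  - product 3 (Webcam): category_id=1 -> matches Kitchen
  - product 4 (Speaker): category_id=1 -> matches Kitchen
  - product 5 (Keyboard): category_id=NULL, no match -> kept with NULL
All 5 rows appear; 1 has NULL category.

SQL:
SELECT a.name, b.name AS category
FROM products a
LEFT JOIN categories b ON a.category_id = b.id

Result:
name     | category
---------+---------
Tablet   | Kitchen 
Camera   | Kitchen 
Webcam   | Kitchen 
Speaker  | Kitchen 
Keyboard | NULL    


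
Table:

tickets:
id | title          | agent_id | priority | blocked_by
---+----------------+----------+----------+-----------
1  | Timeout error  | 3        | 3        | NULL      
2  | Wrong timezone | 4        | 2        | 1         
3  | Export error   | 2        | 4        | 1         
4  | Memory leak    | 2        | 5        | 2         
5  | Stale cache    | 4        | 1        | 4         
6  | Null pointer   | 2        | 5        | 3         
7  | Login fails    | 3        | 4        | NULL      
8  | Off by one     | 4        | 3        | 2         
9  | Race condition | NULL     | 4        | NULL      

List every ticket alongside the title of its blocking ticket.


This is a self-join: tickets is joined to a second copy of itself, matching each row's blocked_by to another row's id. Use LEFT JOIN so rows with blocked_by=NULL are kept.
  - ticket 1 (Timeout error): blocked_by=NULL -> NULL
  - ticket 2 (Wrong timezone): blocked_by=1 -> Timeout error
  - ticket 3 (Export error): blocked_by=1 -> Timeout error
  - ticket 4 (Memory leak): blocked_by=2 -> Wrong timezone
  - ticket 5 (Stale cache): blocked_by=4 -> Memory leak
  - ticket 6 (Null pointer): blocked_by=3 -> Export error
  - ticket 7 (Login fails): blocked_by=NULL -> NULL
  - ticket 8 (Off by one): blocked_by=2 -> Wrong timezone
  - ticket 9 (Race condition): blocked_by=NULL -> NULL

SQL:
SELECT a.title AS item, b.title AS blocked_by
FROM tickets a
LEFT JOIN tickets b ON a.blocked_by = b.id

Result:
item           | blocked_by    
---------------+---------------
Timeout error  | NULL          
Wrong timezone | Timeout error 
Export error   | Timeout error 
Memory leak    | Wrong timezone
Stale cache    | Memory leak   
Null pointer   | Export error  
Login fails    | NULL          
Off by one     | Wrong timezone
Race condition | NULL          


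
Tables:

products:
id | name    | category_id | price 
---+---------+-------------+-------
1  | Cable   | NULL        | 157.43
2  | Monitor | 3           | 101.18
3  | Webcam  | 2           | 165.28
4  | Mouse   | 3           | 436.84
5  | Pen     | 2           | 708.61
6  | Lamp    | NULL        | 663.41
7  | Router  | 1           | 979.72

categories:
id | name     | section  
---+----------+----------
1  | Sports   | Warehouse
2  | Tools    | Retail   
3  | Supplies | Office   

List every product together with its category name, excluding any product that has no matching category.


INNER JOIN keeps only products rows whose category_id matches an id in categories. Walk through each product:
  - product 1 (Cable): category_id=NULL, no match -> dropped
  - product 2 (Monitor): category_id=3 -> matches Supplies
  - product 3 (Webcam): category_id=2 -> matches Tools
  - product 4 (Mouse): category_id=3 -> matches Supplies
  - product 5 (Pen): category_id=2 -> matches Tools
  - product 6 (Lamp): category_id=NULL, no match -> dropped
  - product 7 (Router): category_id=1 -> matches Sports
So 2 of 7 rows are dropped.

SQL:
SELECT a.name, b.name AS category
FROM products a
INNER JOIN categories b ON a.category_id = b.id

Result:
name    | category
--------+---------
Monitor | Supplies
Webcam  | Tools   
Mouse   | Supplies
Pen     | Tools   
Router  | Sports  


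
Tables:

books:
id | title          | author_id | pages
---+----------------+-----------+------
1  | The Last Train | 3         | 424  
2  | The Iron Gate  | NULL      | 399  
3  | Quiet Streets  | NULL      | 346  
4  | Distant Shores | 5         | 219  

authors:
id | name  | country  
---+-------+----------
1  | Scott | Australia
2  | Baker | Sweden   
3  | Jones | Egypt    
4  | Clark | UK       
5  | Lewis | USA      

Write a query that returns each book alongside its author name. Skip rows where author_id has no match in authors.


INNER JOIN keeps only books rows whose author_id matches an id in authors. Walk through each book:
  - book 1 (The Last Train): author_id=3 -> matches Jones
  - book 2 (The Iron Gate): author_id=NULL, no match -> dropped
  - book 3 (Quiet Streets): author_id=NULL, no match -> dropped
  - book 4 (Distant Shores): author_id=5 -> matches Lewis
So 2 of 4 rows are dropped.

SQL:
SELECT a.title, b.name AS author
FROM books a
INNER JOIN authors b ON a.author_id = b.id

Result:
title          | author
---------------+-------
The Last Train | Jones 
Distant Shores | Lewis 
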